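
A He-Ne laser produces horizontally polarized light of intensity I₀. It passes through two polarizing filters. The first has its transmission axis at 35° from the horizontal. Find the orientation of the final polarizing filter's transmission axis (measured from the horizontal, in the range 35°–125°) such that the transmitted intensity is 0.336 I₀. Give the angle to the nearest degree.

θ ≈ 80°

I₁ = I₀ cos²(35° − 0°) = I₀ cos²(35°) = 0.671 I₀.
Need I₂/I₀ = 0.336, so cos²(θ − 35°) = 0.336 / 0.671 = 0.5007.
θ − 35° = arccos(√0.5007) = 45.0°, giving θ ≈ 35 + 45.0 = 80.0°.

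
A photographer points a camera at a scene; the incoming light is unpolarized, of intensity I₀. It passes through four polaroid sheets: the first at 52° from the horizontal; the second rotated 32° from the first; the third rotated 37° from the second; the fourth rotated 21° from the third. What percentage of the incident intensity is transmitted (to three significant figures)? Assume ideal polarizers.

≈ 20.0%

Unpolarized light through the first polarizer → I₁ = ½ I₀, now polarized at 52°.
I₂ = I₁ cos²(32°) = 0.5 · 0.7192 I₀ = 0.3596 I₀.
I₃ = I₂ cos²(37°) = 0.3596 · 0.6378 I₀ = 0.2294 I₀.
I₄ = I₃ cos²(21°) = 0.2294 · 0.8716 I₀ = 0.1999 I₀.
That is 19.99% of the incident intensity.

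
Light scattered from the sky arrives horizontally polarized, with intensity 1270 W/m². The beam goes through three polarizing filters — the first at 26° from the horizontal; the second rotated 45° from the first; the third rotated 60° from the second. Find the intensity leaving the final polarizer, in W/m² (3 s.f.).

I₁ = 1270 W/m² · cos²(26°) = 1026 W/m².
I₂ = I₁ · cos²(45°) = 1026 · 0.5 = 513 W/m².
I₃ = I₂ · cos²(60°) = 513 · 0.25 = 128.2 W/m².

I ≈ 128 W/m²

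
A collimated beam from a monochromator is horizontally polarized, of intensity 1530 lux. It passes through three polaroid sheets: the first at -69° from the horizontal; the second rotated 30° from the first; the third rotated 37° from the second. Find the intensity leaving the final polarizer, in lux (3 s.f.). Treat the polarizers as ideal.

I₁ = 1530 lux · cos²(69°) = 196.5 lux.
I₂ = I₁ · cos²(30°) = 196.5 · 0.75 = 147.4 lux.
I₃ = I₂ · cos²(37°) = 147.4 · 0.6378 = 94 lux.

I ≈ 94.0 lux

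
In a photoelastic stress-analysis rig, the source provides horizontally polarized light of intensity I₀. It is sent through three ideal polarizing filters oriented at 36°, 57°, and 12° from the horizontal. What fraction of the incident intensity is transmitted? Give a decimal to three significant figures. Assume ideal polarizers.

≈ 0.285 I₀

I₁ = I₀ cos²(36° − 0°) = I₀ cos²(36°) = 0.6545 I₀.
I₂ = I₁ cos²(57° − 36°) = 0.6545 I₀ · cos²(21°) = 0.5705 I₀.
I₃ = I₂ cos²(12° − 57°) = 0.5705 I₀ · cos²(45°) = 0.2852 I₀.
Transmitted fraction = 0.2852.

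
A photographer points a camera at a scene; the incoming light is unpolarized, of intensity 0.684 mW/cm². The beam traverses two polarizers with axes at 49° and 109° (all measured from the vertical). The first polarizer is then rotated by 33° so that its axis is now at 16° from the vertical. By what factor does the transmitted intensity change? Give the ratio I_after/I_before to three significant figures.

Before rotation:
Unpolarized light through the first polarizer → I₁ = ½ I₀, now polarized at 49°.
I₂ = I₁ cos²(109° − 49°) = 0.5 I₀ · cos²(60°) = 0.125 I₀.
After rotation:
Unpolarized light through the first polarizer → I₁ = ½ I₀, now polarized at 16°.
Angle between axes 1 and 2: 87°. I₂ = 0.5 I₀ · cos²(87°) = 0.00137 I₀.
Ratio = 0.00137 / 0.125 = 0.01096.

I_new/I_old ≈ 0.0110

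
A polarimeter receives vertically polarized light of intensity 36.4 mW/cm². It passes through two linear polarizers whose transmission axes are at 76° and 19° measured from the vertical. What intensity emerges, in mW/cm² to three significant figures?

I ≈ 0.632 mW/cm²

By Malus's law, I₁ = 36.4 mW/cm² · cos²(76°) = 2.13 mW/cm².
I₂ = I₁ · cos²(57°) = 2.13 · 0.2966 = 0.6319 mW/cm².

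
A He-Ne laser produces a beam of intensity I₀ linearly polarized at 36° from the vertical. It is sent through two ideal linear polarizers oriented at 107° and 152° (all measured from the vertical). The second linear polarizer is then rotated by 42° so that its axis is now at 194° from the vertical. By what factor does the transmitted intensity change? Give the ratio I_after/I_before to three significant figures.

Before rotation:
I₁ = I₀ cos²(107° − 36°) = I₀ cos²(71°) = 0.106 I₀.
I₂ = I₁ cos²(152° − 107°) = 0.106 I₀ · cos²(45°) = 0.053 I₀.
After rotation:
I₁ = I₀ cos²(107° − 36°) = I₀ cos²(71°) = 0.106 I₀.
I₂ = I₁ cos²(194° − 107°) = 0.106 I₀ · cos²(87°) = 0.0002903 I₀.
Ratio = 0.0002903 / 0.053 = 0.005478.

I_new/I_old ≈ 0.00548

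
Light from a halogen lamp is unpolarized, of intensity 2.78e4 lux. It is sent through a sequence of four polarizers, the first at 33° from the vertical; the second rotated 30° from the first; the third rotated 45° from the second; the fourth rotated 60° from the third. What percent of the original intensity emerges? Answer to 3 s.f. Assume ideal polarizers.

≈ 4.69%

Unpolarized light through the first polarizer → I₁ = 2.78e4 lux/2 = 1.39e+04 lux, polarized at 33°.
I₂ = I₁ · cos²(30°) = 1.39e+04 · 0.75 = 1.043e+04 lux.
I₃ = I₂ · cos²(45°) = 1.043e+04 · 0.5 = 5213 lux.
I₄ = I₃ · cos²(60°) = 5213 · 0.25 = 1303 lux.
That is 4.688% of the incident intensity.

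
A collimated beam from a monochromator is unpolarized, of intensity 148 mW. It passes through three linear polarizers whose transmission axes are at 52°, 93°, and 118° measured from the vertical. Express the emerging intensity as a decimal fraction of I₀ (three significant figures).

Unpolarized light through the first polarizer → I₁ = 148 mW/2 = 74 mW, polarized at 52°.
I₂ = I₁ · cos²(41°) = 74 · 0.5696 = 42.15 mW.
I₃ = I₂ · cos²(25°) = 42.15 · 0.8214 = 34.62 mW.
Transmitted fraction = 0.2339.

I/I₀ ≈ 0.234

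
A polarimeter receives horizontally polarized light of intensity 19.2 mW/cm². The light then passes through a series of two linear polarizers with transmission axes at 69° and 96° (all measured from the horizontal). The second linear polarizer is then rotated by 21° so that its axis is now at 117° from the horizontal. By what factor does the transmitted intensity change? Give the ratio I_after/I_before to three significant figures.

I_new/I_old ≈ 0.564

Before rotation:
I₁ = I₀ cos²(69° − 0°) = I₀ cos²(69°) = 0.1284 I₀.
I₂ = I₁ cos²(96° − 69°) = 0.1284 I₀ · cos²(27°) = 0.102 I₀.
After rotation:
I₁ = I₀ cos²(69° − 0°) = I₀ cos²(69°) = 0.1284 I₀.
I₂ = I₁ cos²(117° − 69°) = 0.1284 I₀ · cos²(48°) = 0.0575 I₀.
Ratio = 0.0575 / 0.102 = 0.564.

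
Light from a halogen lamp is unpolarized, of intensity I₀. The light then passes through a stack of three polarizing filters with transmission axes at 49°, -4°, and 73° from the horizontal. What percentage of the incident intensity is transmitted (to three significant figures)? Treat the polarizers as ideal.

Unpolarized light through the first polarizer → I₁ = ½ I₀, now polarized at 49°.
I₂ = I₁ cos²(-4° − 49°) = 0.5 I₀ · cos²(53°) = 0.1811 I₀.
I₃ = I₂ cos²(73° + 4°) = 0.1811 I₀ · cos²(77°) = 0.009164 I₀.
That is 0.9164% of the incident intensity.

≈ 0.916%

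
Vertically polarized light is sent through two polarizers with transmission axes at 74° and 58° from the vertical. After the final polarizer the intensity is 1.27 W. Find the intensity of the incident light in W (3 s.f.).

I₀ ≈ 18.1 W

I₁ = I₀ cos²(74° − 0°) = I₀ cos²(74°) = 0.07598 I₀.
I₂ = I₁ cos²(58° − 74°) = 0.07598 I₀ · cos²(16°) = 0.0702 I₀.
So 1.27 W = 0.0702 I₀, giving I₀ = 1.27/0.0702 = 18.09 W.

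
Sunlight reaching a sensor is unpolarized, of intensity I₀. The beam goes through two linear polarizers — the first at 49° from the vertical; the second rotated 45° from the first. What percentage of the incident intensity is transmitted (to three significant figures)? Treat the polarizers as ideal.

Unpolarized light through the first polarizer → I₁ = ½ I₀, now polarized at 49°.
I₂ = I₁ cos²(45°) = 0.5 · 0.5 I₀ = 0.25 I₀.
That is 25% of the incident intensity.

≈ 25.0%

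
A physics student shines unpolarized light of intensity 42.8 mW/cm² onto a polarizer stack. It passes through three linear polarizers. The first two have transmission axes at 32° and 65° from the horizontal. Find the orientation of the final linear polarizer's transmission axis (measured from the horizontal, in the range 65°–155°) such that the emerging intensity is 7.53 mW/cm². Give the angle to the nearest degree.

θ ≈ 110°

Unpolarized light through the first polarizer → I₁ = ½ I₀, now polarized at 32°.
I₂ = I₁ cos²(65° − 32°) = 0.5 I₀ · cos²(33°) = 0.3517 I₀.
Target fraction: 7.53 / 42.8 mW/cm² = 0.1759 of I₀.
Need I₃/I₀ = 0.1759, so cos²(θ − 65°) = 0.1759 / 0.3517 = 0.5003.
θ − 65° = arccos(√0.5003) = 45.0°, giving θ ≈ 65 + 45.0 = 110.0°.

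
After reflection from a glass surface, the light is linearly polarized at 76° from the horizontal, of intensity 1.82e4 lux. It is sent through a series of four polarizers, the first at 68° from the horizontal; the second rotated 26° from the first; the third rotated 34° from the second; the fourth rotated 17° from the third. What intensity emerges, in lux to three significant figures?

I₁ = 1.82e4 lux · cos²(8°) = 1.785e+04 lux.
I₂ = I₁ · cos²(26°) = 1.785e+04 · 0.8078 = 1.442e+04 lux.
I₃ = I₂ · cos²(34°) = 1.442e+04 · 0.6873 = 9909 lux.
I₄ = I₃ · cos²(17°) = 9909 · 0.9145 = 9062 lux.

I ≈ 9060 lux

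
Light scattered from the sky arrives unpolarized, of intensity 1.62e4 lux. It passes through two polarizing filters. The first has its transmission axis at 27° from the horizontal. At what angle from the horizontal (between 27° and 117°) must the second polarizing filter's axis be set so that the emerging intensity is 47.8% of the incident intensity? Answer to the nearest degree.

θ ≈ 39°

Unpolarized light through the first polarizer → I₁ = ½ I₀, now polarized at 27°.
Need I₂/I₀ = 0.478, so cos²(θ − 27°) = 0.478 / 0.5 = 0.956.
θ − 27° = arccos(√0.956) = 12.1°, giving θ ≈ 27 + 12.1 = 39.1°.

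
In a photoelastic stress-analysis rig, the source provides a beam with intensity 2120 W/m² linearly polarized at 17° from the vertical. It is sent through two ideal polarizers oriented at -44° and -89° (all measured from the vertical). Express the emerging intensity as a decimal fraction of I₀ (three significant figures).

I/I₀ ≈ 0.118

I₁ = 2120 W/m² · cos²(61°) = 498.3 W/m².
I₂ = I₁ · cos²(45°) = 498.3 · 0.5 = 249.1 W/m².
Transmitted fraction = 0.1175.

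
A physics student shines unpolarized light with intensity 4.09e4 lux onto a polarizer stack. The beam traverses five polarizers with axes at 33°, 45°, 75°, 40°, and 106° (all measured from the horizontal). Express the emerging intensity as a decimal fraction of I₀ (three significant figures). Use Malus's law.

Unpolarized light through the first polarizer → I₁ = 4.09e4 lux/2 = 2.045e+04 lux, polarized at 33°.
I₂ = I₁ · cos²(12°) = 2.045e+04 · 0.9568 = 1.957e+04 lux.
I₃ = I₂ · cos²(30°) = 1.957e+04 · 0.75 = 1.467e+04 lux.
I₄ = I₃ · cos²(35°) = 1.467e+04 · 0.671 = 9847 lux.
I₅ = I₄ · cos²(66°) = 9847 · 0.1654 = 1629 lux.
Transmitted fraction = 0.03983.

I/I₀ ≈ 0.0398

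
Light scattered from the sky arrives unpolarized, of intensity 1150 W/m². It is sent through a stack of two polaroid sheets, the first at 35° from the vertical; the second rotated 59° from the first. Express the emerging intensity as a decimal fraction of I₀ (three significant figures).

Unpolarized light through the first polarizer → I₁ = 1150 W/m²/2 = 575 W/m², polarized at 35°.
I₂ = I₁ · cos²(59°) = 575 · 0.2653 = 152.5 W/m².
Transmitted fraction = 0.1326.

I/I₀ ≈ 0.133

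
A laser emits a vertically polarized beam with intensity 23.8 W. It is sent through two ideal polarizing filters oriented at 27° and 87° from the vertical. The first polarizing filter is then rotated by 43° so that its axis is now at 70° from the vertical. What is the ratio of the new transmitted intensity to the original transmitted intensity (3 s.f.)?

I_new/I_old ≈ 0.539

Before rotation:
I₁ = I₀ cos²(27° − 0°) = I₀ cos²(27°) = 0.7939 I₀.
I₂ = I₁ cos²(87° − 27°) = 0.7939 I₀ · cos²(60°) = 0.1985 I₀.
After rotation:
I₁ = I₀ cos²(70° − 0°) = I₀ cos²(70°) = 0.117 I₀.
I₂ = I₁ cos²(87° − 70°) = 0.117 I₀ · cos²(17°) = 0.107 I₀.
Ratio = 0.107 / 0.1985 = 0.539.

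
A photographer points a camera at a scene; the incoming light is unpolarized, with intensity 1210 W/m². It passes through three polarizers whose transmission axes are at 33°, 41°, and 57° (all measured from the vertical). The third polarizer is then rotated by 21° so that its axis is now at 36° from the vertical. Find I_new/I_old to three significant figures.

Before rotation:
Unpolarized light through the first polarizer → I₁ = ½ I₀, now polarized at 33°.
I₂ = I₁ cos²(41° − 33°) = 0.5 I₀ · cos²(8°) = 0.4903 I₀.
I₃ = I₂ cos²(57° − 41°) = 0.4903 I₀ · cos²(16°) = 0.4531 I₀.
After rotation:
Unpolarized light through the first polarizer → I₁ = ½ I₀, now polarized at 33°.
I₂ = I₁ cos²(41° − 33°) = 0.5 I₀ · cos²(8°) = 0.4903 I₀.
I₃ = I₂ cos²(36° − 41°) = 0.4903 I₀ · cos²(5°) = 0.4866 I₀.
Ratio = 0.4866 / 0.4531 = 1.074.

I_new/I_old ≈ 1.07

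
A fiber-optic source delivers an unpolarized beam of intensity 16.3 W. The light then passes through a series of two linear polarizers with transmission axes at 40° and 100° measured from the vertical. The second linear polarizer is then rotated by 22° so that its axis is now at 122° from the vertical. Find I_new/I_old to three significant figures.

I_new/I_old ≈ 0.0775

Before rotation:
Unpolarized light through the first polarizer → I₁ = ½ I₀, now polarized at 40°.
I₂ = I₁ cos²(100° − 40°) = 0.5 I₀ · cos²(60°) = 0.125 I₀.
After rotation:
Unpolarized light through the first polarizer → I₁ = ½ I₀, now polarized at 40°.
I₂ = I₁ cos²(122° − 40°) = 0.5 I₀ · cos²(82°) = 0.009685 I₀.
Ratio = 0.009685 / 0.125 = 0.07748.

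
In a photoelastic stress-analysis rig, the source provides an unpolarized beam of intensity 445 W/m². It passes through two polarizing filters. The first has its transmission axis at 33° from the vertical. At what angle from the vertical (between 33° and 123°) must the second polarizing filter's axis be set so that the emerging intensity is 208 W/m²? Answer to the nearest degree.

θ ≈ 48°

Unpolarized light through the first polarizer → I₁ = ½ I₀, now polarized at 33°.
Target fraction: 208 / 445 W/m² = 0.4674 of I₀.
Need I₂/I₀ = 0.4674, so cos²(θ − 33°) = 0.4674 / 0.5 = 0.9348.
θ − 33° = arccos(√0.9348) = 14.8°, giving θ ≈ 33 + 14.8 = 47.8°.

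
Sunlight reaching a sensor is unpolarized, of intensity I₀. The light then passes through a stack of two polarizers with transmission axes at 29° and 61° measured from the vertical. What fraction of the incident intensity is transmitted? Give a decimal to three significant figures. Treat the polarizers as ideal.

≈ 0.360 I₀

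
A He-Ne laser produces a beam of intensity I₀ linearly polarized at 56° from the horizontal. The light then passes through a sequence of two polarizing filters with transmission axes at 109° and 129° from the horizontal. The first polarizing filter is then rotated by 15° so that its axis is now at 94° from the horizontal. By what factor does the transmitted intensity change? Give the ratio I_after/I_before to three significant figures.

I_new/I_old ≈ 1.30

Before rotation:
By Malus's law, I₁ = I₀ cos²(109° − 56°) = I₀ cos²(53°) = 0.3622 I₀.
I₂ = I₁ cos²(129° − 109°) = 0.3622 I₀ · cos²(20°) = 0.3198 I₀.
After rotation:
I₁ = I₀ cos²(94° − 56°) = I₀ cos²(38°) = 0.621 I₀.
I₂ = I₁ cos²(129° − 94°) = 0.621 I₀ · cos²(35°) = 0.4167 I₀.
Ratio = 0.4167 / 0.3198 = 1.303.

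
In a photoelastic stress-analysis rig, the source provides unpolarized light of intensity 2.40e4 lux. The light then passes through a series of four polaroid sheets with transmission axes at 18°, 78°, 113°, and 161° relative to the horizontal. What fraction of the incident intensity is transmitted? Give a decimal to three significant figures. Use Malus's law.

I/I₀ ≈ 0.0376

Unpolarized light through the first polarizer → I₁ = 2.40e4 lux/2 = 1.2e+04 lux, polarized at 18°.
I₂ = I₁ · cos²(60°) = 1.2e+04 · 0.25 = 3000 lux.
I₃ = I₂ · cos²(35°) = 3000 · 0.671 = 2013 lux.
I₄ = I₃ · cos²(48°) = 2013 · 0.4477 = 901.3 lux.
Transmitted fraction = 0.03755.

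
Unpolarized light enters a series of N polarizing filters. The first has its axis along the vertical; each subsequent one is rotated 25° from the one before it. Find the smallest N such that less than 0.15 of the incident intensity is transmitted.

First polarizer halves the unpolarized light: factor 1/2.
Each further stage multiplies by cos²(25°) = 0.8214.
After N polarizers: T = 0.5·0.8214^(N−1). Require T < 0.15 ⇒ N−1 > ln(0.15/0.5)/ln(0.8214) = 6.12, so N−1 ≥ 7 and N = 8.
Check: N=8 gives T = 0.1261 < 0.15; N=7 gives T = 0.1536.

N = 8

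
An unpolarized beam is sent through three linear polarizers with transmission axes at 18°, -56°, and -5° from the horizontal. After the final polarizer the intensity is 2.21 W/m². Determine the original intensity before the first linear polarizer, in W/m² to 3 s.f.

I₀ ≈ 147 W/m²

Unpolarized light through the first polarizer → I₁ = ½ I₀, now polarized at 18°.
I₂ = I₁ cos²(-56° − 18°) = 0.5 I₀ · cos²(74°) = 0.03799 I₀.
I₃ = I₂ cos²(-5° + 56°) = 0.03799 I₀ · cos²(51°) = 0.01504 I₀.
So 2.21 W/m² = 0.01504 I₀, giving I₀ = 2.21/0.01504 = 146.9 W/m².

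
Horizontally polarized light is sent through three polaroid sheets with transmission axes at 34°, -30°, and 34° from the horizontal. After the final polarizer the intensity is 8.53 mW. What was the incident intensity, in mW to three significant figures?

I₀ ≈ 336 mW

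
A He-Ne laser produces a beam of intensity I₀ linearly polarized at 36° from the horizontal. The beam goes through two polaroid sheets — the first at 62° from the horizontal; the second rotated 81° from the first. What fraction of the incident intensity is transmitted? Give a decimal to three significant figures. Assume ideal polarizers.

I₁ = I₀ cos²(62° − 36°) = I₀ cos²(26°) = 0.8078 I₀.
I₂ = I₁ cos²(81°) = 0.8078 · 0.02447 I₀ = 0.01977 I₀.
Transmitted fraction = 0.01977.

≈ 0.0198 I₀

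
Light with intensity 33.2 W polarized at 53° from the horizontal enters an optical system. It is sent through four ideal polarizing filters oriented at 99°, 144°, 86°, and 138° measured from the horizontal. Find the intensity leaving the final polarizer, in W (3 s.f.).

I₁ = 33.2 W · cos²(46°) = 16.02 W.
I₂ = I₁ · cos²(45°) = 16.02 · 0.5 = 8.01 W.
I₃ = I₂ · cos²(58°) = 8.01 · 0.2808 = 2.249 W.
I₄ = I₃ · cos²(52°) = 2.249 · 0.379 = 0.8526 W.

I ≈ 0.853 W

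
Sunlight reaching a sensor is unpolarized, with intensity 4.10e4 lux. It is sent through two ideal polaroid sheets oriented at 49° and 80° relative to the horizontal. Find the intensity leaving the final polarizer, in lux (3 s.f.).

Unpolarized light through the first polarizer → I₁ = 4.10e4 lux/2 = 2.05e+04 lux, polarized at 49°.
I₂ = I₁ · cos²(31°) = 2.05e+04 · 0.7347 = 1.506e+04 lux.

I ≈ 1.51e4 lux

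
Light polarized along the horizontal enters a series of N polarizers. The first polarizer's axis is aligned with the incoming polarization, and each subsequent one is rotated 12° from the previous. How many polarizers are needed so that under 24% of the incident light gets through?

N = 34

First polarizer is aligned with the polarization: full transmission.
Each further stage multiplies by cos²(12°) = 0.9568.
After N polarizers: T = 0.9568^(N−1). Require T < 0.24 ⇒ N−1 > ln(0.24)/ln(0.9568) = 32.30, so N−1 ≥ 33 and N = 34.
Check: N=34 gives T = 0.2326 < 0.24; N=33 gives T = 0.2432.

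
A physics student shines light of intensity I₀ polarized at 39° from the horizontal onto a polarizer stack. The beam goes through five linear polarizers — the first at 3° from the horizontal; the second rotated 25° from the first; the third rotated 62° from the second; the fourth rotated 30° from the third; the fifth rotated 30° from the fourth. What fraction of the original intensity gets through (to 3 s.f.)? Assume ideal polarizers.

I₁ = I₀ cos²(3° − 39°) = I₀ cos²(36°) = 0.6545 I₀.
I₂ = I₁ cos²(25°) = 0.6545 · 0.8214 I₀ = 0.5376 I₀.
I₃ = I₂ cos²(62°) = 0.5376 · 0.2204 I₀ = 0.1185 I₀.
I₄ = I₃ cos²(30°) = 0.1185 · 0.75 I₀ = 0.08887 I₀.
I₅ = I₄ cos²(30°) = 0.08887 · 0.75 I₀ = 0.06665 I₀.
Transmitted fraction = 0.06665.

≈ 0.0667 I₀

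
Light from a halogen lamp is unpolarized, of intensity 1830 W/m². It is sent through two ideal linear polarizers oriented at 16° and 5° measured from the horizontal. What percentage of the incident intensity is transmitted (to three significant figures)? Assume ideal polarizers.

≈ 48.2%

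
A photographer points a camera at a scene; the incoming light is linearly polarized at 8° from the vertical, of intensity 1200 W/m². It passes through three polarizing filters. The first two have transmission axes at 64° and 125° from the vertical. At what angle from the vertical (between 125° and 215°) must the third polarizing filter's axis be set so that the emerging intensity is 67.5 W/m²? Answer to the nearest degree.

θ ≈ 154°

I₁ = I₀ cos²(64° − 8°) = I₀ cos²(56°) = 0.3127 I₀.
I₂ = I₁ cos²(125° − 64°) = 0.3127 I₀ · cos²(61°) = 0.0735 I₀.
Target fraction: 67.5 / 1200 W/m² = 0.05625 of I₀.
Need I₃/I₀ = 0.05625, so cos²(θ − 125°) = 0.05625 / 0.0735 = 0.7653.
θ − 125° = arccos(√0.7653) = 29.0°, giving θ ≈ 125 + 29.0 = 154.0°.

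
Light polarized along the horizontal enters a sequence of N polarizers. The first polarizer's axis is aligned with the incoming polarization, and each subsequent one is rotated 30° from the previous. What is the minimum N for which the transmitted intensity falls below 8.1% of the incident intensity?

First polarizer is aligned with the polarization: full transmission.
Each further stage multiplies by cos²(30°) = 0.75.
After N polarizers: T = 0.75^(N−1). Require T < 0.081 ⇒ N−1 > ln(0.081)/ln(0.75) = 8.74, so N−1 ≥ 9 and N = 10.
Check: N=10 gives T = 0.07508 < 0.081; N=9 gives T = 0.1001.

N = 10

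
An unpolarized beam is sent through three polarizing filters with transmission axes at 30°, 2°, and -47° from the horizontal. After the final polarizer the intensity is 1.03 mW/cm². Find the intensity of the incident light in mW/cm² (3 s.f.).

Unpolarized light through the first polarizer → I₁ = ½ I₀, now polarized at 30°.
I₂ = I₁ cos²(2° − 30°) = 0.5 I₀ · cos²(28°) = 0.3898 I₀.
I₃ = I₂ cos²(-47° − 2°) = 0.3898 I₀ · cos²(49°) = 0.1678 I₀.
So 1.03 mW/cm² = 0.1678 I₀, giving I₀ = 1.03/0.1678 = 6.139 mW/cm².

I₀ ≈ 6.14 mW/cm²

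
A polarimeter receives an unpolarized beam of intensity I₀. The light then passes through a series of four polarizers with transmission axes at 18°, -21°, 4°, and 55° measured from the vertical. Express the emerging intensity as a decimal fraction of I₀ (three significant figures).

Unpolarized light through the first polarizer → I₁ = ½ I₀, now polarized at 18°.
I₂ = I₁ cos²(-21° − 18°) = 0.5 I₀ · cos²(39°) = 0.302 I₀.
I₃ = I₂ cos²(4° + 21°) = 0.302 I₀ · cos²(25°) = 0.248 I₀.
I₄ = I₃ cos²(55° − 4°) = 0.248 I₀ · cos²(51°) = 0.09824 I₀.
Transmitted fraction = 0.09824.

≈ 0.0982 I₀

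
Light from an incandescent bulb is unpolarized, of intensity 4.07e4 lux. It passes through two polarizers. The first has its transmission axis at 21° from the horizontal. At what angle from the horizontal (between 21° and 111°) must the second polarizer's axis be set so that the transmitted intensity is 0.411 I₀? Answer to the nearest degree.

Unpolarized light through the first polarizer → I₁ = ½ I₀, now polarized at 21°.
Need I₂/I₀ = 0.411, so cos²(θ − 21°) = 0.411 / 0.5 = 0.822.
θ − 21° = arccos(√0.822) = 25.0°, giving θ ≈ 21 + 25.0 = 46.0°.

θ ≈ 46°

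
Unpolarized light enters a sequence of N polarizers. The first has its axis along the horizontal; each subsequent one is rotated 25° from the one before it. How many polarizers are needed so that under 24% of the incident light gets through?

N = 5

First polarizer halves the unpolarized light: factor 1/2.
Each further stage multiplies by cos²(25°) = 0.8214.
After N polarizers: T = 0.5·0.8214^(N−1). Require T < 0.24 ⇒ N−1 > ln(0.24/0.5)/ln(0.8214) = 3.73, so N−1 ≥ 4 and N = 5.
Check: N=5 gives T = 0.2276 < 0.24; N=4 gives T = 0.2771.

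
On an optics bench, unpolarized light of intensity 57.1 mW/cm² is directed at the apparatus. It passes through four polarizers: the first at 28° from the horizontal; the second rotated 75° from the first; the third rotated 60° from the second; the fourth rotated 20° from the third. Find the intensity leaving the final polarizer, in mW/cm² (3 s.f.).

I ≈ 0.422 mW/cm²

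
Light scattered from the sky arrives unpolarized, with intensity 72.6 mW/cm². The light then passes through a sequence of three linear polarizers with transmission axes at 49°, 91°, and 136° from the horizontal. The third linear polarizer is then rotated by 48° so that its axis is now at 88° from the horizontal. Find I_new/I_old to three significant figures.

Before rotation:
Unpolarized light through the first polarizer → I₁ = ½ I₀, now polarized at 49°.
I₂ = I₁ cos²(91° − 49°) = 0.5 I₀ · cos²(42°) = 0.2761 I₀.
I₃ = I₂ cos²(136° − 91°) = 0.2761 I₀ · cos²(45°) = 0.1381 I₀.
After rotation:
Unpolarized light through the first polarizer → I₁ = ½ I₀, now polarized at 49°.
I₂ = I₁ cos²(91° − 49°) = 0.5 I₀ · cos²(42°) = 0.2761 I₀.
I₃ = I₂ cos²(88° − 91°) = 0.2761 I₀ · cos²(3°) = 0.2754 I₀.
Ratio = 0.2754 / 0.1381 = 1.995.

I_new/I_old ≈ 1.99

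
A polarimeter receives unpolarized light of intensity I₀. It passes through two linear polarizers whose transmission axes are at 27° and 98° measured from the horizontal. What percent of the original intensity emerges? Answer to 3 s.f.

≈ 5.30%

Unpolarized light through the first polarizer → I₁ = ½ I₀, now polarized at 27°.
I₂ = I₁ cos²(98° − 27°) = 0.5 I₀ · cos²(71°) = 0.053 I₀.
That is 5.3% of the incident intensity.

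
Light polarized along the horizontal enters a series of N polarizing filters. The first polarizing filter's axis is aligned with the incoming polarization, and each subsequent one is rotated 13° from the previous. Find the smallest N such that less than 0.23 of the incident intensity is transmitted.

First polarizer is aligned with the polarization: full transmission.
Each further stage multiplies by cos²(13°) = 0.9494.
After N polarizers: T = 0.9494^(N−1). Require T < 0.23 ⇒ N−1 > ln(0.23)/ln(0.9494) = 28.30, so N−1 ≥ 29 and N = 30.
Check: N=30 gives T = 0.2218 < 0.23; N=29 gives T = 0.2336.

N = 30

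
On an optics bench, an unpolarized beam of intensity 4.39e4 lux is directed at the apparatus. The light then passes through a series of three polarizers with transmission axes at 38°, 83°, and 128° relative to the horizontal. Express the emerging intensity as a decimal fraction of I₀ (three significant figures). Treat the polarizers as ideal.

Unpolarized light through the first polarizer → I₁ = 4.39e4 lux/2 = 2.195e+04 lux, polarized at 38°.
I₂ = I₁ · cos²(45°) = 2.195e+04 · 0.5 = 1.098e+04 lux.
I₃ = I₂ · cos²(45°) = 1.098e+04 · 0.5 = 5488 lux.
Transmitted fraction = 0.125.

I/I₀ ≈ 0.125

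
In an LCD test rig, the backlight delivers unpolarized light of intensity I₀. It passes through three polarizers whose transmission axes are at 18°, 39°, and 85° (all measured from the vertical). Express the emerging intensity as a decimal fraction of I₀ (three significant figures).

≈ 0.210 I₀

Unpolarized light through the first polarizer → I₁ = ½ I₀, now polarized at 18°.
I₂ = I₁ cos²(39° − 18°) = 0.5 I₀ · cos²(21°) = 0.4358 I₀.
I₃ = I₂ cos²(85° − 39°) = 0.4358 I₀ · cos²(46°) = 0.2103 I₀.
Transmitted fraction = 0.2103.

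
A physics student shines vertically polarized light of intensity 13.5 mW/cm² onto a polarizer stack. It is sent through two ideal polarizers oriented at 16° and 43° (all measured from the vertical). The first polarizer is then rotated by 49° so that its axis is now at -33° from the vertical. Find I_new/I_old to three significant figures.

Before rotation:
I₁ = I₀ cos²(16° − 0°) = I₀ cos²(16°) = 0.924 I₀.
I₂ = I₁ cos²(43° − 16°) = 0.924 I₀ · cos²(27°) = 0.7336 I₀.
After rotation:
I₁ = I₀ cos²(-33° − 0°) = I₀ cos²(33°) = 0.7034 I₀.
I₂ = I₁ cos²(43° + 33°) = 0.7034 I₀ · cos²(76°) = 0.04117 I₀.
Ratio = 0.04117 / 0.7336 = 0.05612.

I_new/I_old ≈ 0.0561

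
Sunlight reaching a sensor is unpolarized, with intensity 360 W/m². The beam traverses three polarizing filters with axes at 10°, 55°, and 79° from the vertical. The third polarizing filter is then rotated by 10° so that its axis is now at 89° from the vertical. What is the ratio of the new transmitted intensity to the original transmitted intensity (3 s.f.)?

Before rotation:
Unpolarized light through the first polarizer → I₁ = ½ I₀, now polarized at 10°.
I₂ = I₁ cos²(55° − 10°) = 0.5 I₀ · cos²(45°) = 0.25 I₀.
I₃ = I₂ cos²(79° − 55°) = 0.25 I₀ · cos²(24°) = 0.2086 I₀.
After rotation:
Unpolarized light through the first polarizer → I₁ = ½ I₀, now polarized at 10°.
I₂ = I₁ cos²(55° − 10°) = 0.5 I₀ · cos²(45°) = 0.25 I₀.
I₃ = I₂ cos²(89° − 55°) = 0.25 I₀ · cos²(34°) = 0.1718 I₀.
Ratio = 0.1718 / 0.2086 = 0.8235.

I_new/I_old ≈ 0.824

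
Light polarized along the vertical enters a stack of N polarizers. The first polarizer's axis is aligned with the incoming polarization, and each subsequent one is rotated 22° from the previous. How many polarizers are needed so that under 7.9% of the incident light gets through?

N = 18

First polarizer is aligned with the polarization: full transmission.
Each further stage multiplies by cos²(22°) = 0.8597.
After N polarizers: T = 0.8597^(N−1). Require T < 0.079 ⇒ N−1 > ln(0.079)/ln(0.8597) = 16.79, so N−1 ≥ 17 and N = 18.
Check: N=18 gives T = 0.0765 < 0.079; N=17 gives T = 0.08898.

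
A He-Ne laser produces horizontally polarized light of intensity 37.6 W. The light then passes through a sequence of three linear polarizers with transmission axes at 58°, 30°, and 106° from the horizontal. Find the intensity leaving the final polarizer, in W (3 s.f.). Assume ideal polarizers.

By Malus's law, I₁ = 37.6 W · cos²(58°) = 10.56 W.
I₂ = I₁ · cos²(28°) = 10.56 · 0.7796 = 8.231 W.
I₃ = I₂ · cos²(76°) = 8.231 · 0.05853 = 0.4818 W.

I ≈ 0.482 W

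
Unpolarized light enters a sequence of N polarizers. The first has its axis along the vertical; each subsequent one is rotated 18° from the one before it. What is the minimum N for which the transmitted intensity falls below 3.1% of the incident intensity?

First polarizer halves the unpolarized light: factor 1/2.
Each further stage multiplies by cos²(18°) = 0.9045.
After N polarizers: T = 0.5·0.9045^(N−1). Require T < 0.031 ⇒ N−1 > ln(0.031/0.5)/ln(0.9045) = 27.71, so N−1 ≥ 28 and N = 29.
Check: N=29 gives T = 0.0301 < 0.031; N=28 gives T = 0.03327.

N = 29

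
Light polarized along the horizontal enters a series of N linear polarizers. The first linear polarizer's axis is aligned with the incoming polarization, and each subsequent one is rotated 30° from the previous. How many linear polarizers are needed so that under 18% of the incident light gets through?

First polarizer is aligned with the polarization: full transmission.
Each further stage multiplies by cos²(30°) = 0.75.
After N polarizers: T = 0.75^(N−1). Require T < 0.18 ⇒ N−1 > ln(0.18)/ln(0.75) = 5.96, so N−1 ≥ 6 and N = 7.
Check: N=7 gives T = 0.178 < 0.18; N=6 gives T = 0.2373.

N = 7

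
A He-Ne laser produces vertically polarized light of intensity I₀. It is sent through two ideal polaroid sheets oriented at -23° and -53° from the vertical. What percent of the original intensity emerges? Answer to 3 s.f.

≈ 63.5%

I₁ = I₀ cos²(-23° − 0°) = I₀ cos²(23°) = 0.8473 I₀.
I₂ = I₁ cos²(-53° + 23°) = 0.8473 I₀ · cos²(30°) = 0.6355 I₀.
That is 63.55% of the incident intensity.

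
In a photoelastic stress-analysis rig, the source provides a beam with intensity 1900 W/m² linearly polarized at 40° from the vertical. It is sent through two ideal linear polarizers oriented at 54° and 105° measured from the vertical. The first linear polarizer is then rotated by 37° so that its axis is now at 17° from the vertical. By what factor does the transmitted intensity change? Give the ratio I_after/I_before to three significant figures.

Before rotation:
I₁ = I₀ cos²(54° − 40°) = I₀ cos²(14°) = 0.9415 I₀.
I₂ = I₁ cos²(105° − 54°) = 0.9415 I₀ · cos²(51°) = 0.3729 I₀.
After rotation:
I₁ = I₀ cos²(17° − 40°) = I₀ cos²(23°) = 0.8473 I₀.
I₂ = I₁ cos²(105° − 17°) = 0.8473 I₀ · cos²(88°) = 0.001032 I₀.
Ratio = 0.001032 / 0.3729 = 0.002768.

I_new/I_old ≈ 0.00277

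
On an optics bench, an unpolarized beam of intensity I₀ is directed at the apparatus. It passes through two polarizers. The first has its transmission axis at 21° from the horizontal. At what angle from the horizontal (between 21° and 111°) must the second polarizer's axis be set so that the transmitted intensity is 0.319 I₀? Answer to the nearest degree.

θ ≈ 58°

Unpolarized light through the first polarizer → I₁ = ½ I₀, now polarized at 21°.
Need I₂/I₀ = 0.319, so cos²(θ − 21°) = 0.319 / 0.5 = 0.638.
θ − 21° = arccos(√0.638) = 37.0°, giving θ ≈ 21 + 37.0 = 58.0°.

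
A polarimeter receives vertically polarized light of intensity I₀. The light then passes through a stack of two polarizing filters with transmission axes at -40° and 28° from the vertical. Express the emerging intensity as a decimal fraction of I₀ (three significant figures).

≈ 0.0823 I₀

I₁ = I₀ cos²(-40° − 0°) = I₀ cos²(40°) = 0.5868 I₀.
I₂ = I₁ cos²(28° + 40°) = 0.5868 I₀ · cos²(68°) = 0.08235 I₀.
Transmitted fraction = 0.08235.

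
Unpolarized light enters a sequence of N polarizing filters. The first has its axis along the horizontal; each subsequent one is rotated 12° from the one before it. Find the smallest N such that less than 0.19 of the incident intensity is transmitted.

N = 23

First polarizer halves the unpolarized light: factor 1/2.
Each further stage multiplies by cos²(12°) = 0.9568.
After N polarizers: T = 0.5·0.9568^(N−1). Require T < 0.19 ⇒ N−1 > ln(0.19/0.5)/ln(0.9568) = 21.90, so N−1 ≥ 22 and N = 23.
Check: N=23 gives T = 0.1891 < 0.19; N=22 gives T = 0.1977.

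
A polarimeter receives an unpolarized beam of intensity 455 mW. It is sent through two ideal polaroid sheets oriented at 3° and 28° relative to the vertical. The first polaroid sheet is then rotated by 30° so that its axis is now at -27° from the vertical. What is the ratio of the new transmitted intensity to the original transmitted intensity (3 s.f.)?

I_new/I_old ≈ 0.401

Before rotation:
Unpolarized light through the first polarizer → I₁ = ½ I₀, now polarized at 3°.
I₂ = I₁ cos²(28° − 3°) = 0.5 I₀ · cos²(25°) = 0.4107 I₀.
After rotation:
Unpolarized light through the first polarizer → I₁ = ½ I₀, now polarized at -27°.
I₂ = I₁ cos²(28° + 27°) = 0.5 I₀ · cos²(55°) = 0.1645 I₀.
Ratio = 0.1645 / 0.4107 = 0.4005.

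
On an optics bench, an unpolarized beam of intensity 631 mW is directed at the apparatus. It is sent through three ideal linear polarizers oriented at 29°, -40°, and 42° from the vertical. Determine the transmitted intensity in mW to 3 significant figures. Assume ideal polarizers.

I ≈ 0.785 mW

Unpolarized light through the first polarizer → I₁ = 631 mW/2 = 315.5 mW, polarized at 29°.
I₂ = I₁ · cos²(69°) = 315.5 · 0.1284 = 40.52 mW.
I₃ = I₂ · cos²(82°) = 40.52 · 0.01937 = 0.7848 mW.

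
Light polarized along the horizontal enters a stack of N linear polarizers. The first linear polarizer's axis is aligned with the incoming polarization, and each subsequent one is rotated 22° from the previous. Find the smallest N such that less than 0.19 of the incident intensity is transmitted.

N = 12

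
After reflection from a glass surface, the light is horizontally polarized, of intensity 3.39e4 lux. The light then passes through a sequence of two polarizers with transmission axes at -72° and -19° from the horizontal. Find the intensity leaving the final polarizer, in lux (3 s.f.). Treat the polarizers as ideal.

By Malus's law, I₁ = 3.39e4 lux · cos²(72°) = 3237 lux.
I₂ = I₁ · cos²(53°) = 3237 · 0.3622 = 1172 lux.

I ≈ 1170 lux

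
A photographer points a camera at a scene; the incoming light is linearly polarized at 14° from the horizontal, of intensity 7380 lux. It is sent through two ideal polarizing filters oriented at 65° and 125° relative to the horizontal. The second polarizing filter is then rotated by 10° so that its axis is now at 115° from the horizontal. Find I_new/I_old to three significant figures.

I_new/I_old ≈ 1.65

Before rotation:
By Malus's law, I₁ = I₀ cos²(65° − 14°) = I₀ cos²(51°) = 0.396 I₀.
I₂ = I₁ cos²(125° − 65°) = 0.396 I₀ · cos²(60°) = 0.09901 I₀.
After rotation:
I₁ = I₀ cos²(65° − 14°) = I₀ cos²(51°) = 0.396 I₀.
I₂ = I₁ cos²(115° − 65°) = 0.396 I₀ · cos²(50°) = 0.1636 I₀.
Ratio = 0.1636 / 0.09901 = 1.653.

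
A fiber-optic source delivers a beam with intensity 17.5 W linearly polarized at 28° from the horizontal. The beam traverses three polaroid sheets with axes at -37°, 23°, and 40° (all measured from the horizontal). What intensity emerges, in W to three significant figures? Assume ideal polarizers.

I ≈ 0.715 W

By Malus's law, I₁ = 17.5 W · cos²(65°) = 3.126 W.
I₂ = I₁ · cos²(60°) = 3.126 · 0.25 = 0.7814 W.
I₃ = I₂ · cos²(17°) = 0.7814 · 0.9145 = 0.7146 W.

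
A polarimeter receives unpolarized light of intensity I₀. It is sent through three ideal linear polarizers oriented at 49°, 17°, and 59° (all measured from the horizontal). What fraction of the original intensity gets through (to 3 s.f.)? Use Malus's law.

≈ 0.199 I₀

Unpolarized light through the first polarizer → I₁ = ½ I₀, now polarized at 49°.
I₂ = I₁ cos²(17° − 49°) = 0.5 I₀ · cos²(32°) = 0.3596 I₀.
I₃ = I₂ cos²(59° − 17°) = 0.3596 I₀ · cos²(42°) = 0.1986 I₀.
Transmitted fraction = 0.1986.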